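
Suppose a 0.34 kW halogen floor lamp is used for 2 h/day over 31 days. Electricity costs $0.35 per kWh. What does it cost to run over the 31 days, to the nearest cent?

Runtime = 2 h/day × 31 days = 62 h
Energy = 0.34 kW × 62 h = 21.08 kWh
Cost = 21.08 kWh × $0.35/kWh = $7.38

$7.38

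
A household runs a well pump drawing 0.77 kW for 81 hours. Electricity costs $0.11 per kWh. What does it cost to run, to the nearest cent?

Energy = 0.77 kW × 81 h = 62.37 kWh
Cost = 62.37 kWh × $0.11/kWh = $6.86

$6.86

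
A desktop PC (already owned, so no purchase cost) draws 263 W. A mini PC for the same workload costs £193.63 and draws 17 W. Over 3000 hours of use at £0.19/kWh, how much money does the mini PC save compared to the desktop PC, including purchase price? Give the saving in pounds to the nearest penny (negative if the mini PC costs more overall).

desktop PC: £0.00 + (263/1000) kW × 3000 h × £0.19 = £0.00 + £149.91 = £149.91
mini PC: £193.63 + (17/1000) kW × 3000 h × £0.19 = £193.63 + £9.69 = £203.32
Saving = £149.91 − £203.32 = −£53.41

-£53.41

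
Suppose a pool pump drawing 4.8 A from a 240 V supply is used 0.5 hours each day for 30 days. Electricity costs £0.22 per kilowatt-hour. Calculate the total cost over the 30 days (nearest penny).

Power = 4.8 A × 240 V = 1152 W = 1.152 kW
Runtime = 0.5 h/day × 30 days = 15 h
Energy = 1.152 kW × 15 h = 17.28 kWh
Cost = 17.28 kWh × £0.22/kWh = £3.80

£3.80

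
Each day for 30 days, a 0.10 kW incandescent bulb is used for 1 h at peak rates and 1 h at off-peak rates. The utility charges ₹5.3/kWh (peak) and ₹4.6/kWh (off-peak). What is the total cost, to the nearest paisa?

₹29.70

Peak energy = 0.1 kW × 1 h × 30 = 3 kWh
Off-peak energy = 0.1 kW × 1 h × 30 = 3 kWh
Cost = 3 × ₹5.3 + 3 × ₹4.6 = ₹15.9 + ₹13.8 = ₹29.70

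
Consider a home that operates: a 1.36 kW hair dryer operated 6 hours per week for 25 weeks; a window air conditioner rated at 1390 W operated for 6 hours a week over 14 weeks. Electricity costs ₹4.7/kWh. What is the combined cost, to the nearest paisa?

₹1507.57

hair dryer: Runtime = 6 h/week × 25 weeks = 150 h
hair dryer: 1.36 kW × 150 h = 204 kWh
window air conditioner: Runtime = 6 h/week × 14 weeks = 84 h
window air conditioner: 1.39 kW × 84 h = 116.76 kWh
Total energy = 320.76 kWh
Cost = 320.76 × ₹4.7 = ₹1507.57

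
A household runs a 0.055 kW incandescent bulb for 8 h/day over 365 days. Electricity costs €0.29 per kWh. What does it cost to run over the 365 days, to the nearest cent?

€46.57

Runtime = 8 h/day × 365 days = 2920 h
Energy = 0.055 kW × 2920 h = 160.6 kWh
Cost = 160.6 kWh × €0.29/kWh = €46.57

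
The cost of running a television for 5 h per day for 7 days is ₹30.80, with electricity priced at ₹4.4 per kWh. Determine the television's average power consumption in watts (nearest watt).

Energy = ₹30.80 ÷ ₹4.4/kWh = 7 kWh
Runtime = 5 h/day × 7 days = 35 h
Power = 7 kWh ÷ 35 h = 0.2 kW = 200 W

200 W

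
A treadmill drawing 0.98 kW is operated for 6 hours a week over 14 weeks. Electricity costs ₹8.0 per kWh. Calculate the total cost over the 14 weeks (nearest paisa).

₹658.56

Runtime = 6 h/week × 14 weeks = 84 h
Energy = 0.98 kW × 84 h = 82.32 kWh
Cost = 82.32 kWh × ₹8.0/kWh = ₹658.56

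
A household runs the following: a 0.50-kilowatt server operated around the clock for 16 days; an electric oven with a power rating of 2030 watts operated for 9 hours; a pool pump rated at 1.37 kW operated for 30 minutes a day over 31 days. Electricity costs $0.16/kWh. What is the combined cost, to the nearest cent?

$37.04

server: Runtime = 24 h × 16 = 384 h
server: 0.5 kW × 384 h = 192 kWh
electric oven: 2.03 kW × 9 h = 18.27 kWh
pool pump: Runtime = 30 min × 31 = 930 min = 15.5 h
pool pump: 1.37 kW × 15.5 h = 21.235 kWh
Total energy = 231.505 kWh
Cost = 231.505 × $0.16 = $37.04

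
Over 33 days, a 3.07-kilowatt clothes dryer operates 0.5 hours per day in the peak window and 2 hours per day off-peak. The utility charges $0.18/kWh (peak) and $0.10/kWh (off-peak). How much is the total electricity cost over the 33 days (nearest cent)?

Peak energy = 3.07 kW × 0.5 h × 33 = 50.655 kWh
Off-peak energy = 3.07 kW × 2 h × 33 = 202.62 kWh
Cost = 50.655 × $0.18 + 202.62 × $0.10 = $9.1179 + $20.262 = $29.38

$29.38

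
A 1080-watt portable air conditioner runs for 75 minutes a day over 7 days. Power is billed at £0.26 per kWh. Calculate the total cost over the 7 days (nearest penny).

£2.46

Runtime = 75 min × 7 = 525 min = 8.75 h
Energy = 1.08 kW × 8.75 h = 9.45 kWh
Cost = 9.45 kWh × £0.26/kWh = £2.46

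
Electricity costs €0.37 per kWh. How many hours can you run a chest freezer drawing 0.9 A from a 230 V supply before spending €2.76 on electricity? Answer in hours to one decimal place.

36.0 h

Power = 0.9 A × 230 V = 207 W = 0.207 kW
Energy available = €2.76 ÷ €0.37/kWh = 7.4595 kWh
Hours = 7.4595 kWh ÷ 0.207 kW = 36.0 h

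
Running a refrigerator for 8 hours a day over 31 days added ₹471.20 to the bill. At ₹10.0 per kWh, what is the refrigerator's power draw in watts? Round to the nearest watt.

190 W

Energy = ₹471.20 ÷ ₹10.0/kWh = 47.12 kWh
Runtime = 8 h/day × 31 days = 248 h
Power = 47.12 kWh ÷ 248 h = 0.19 kW = 190 W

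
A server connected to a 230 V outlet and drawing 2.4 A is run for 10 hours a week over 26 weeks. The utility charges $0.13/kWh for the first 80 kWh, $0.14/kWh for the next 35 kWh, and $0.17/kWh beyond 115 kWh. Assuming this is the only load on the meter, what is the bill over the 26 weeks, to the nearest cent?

$20.15

Power = 2.4 A × 230 V = 552 W = 0.552 kW
Runtime = 10 h/week × 26 weeks = 260 h
Energy = 0.552 kW × 260 h = 143.52 kWh
Tier 1 (0–80 kWh): 80 × $0.13 = $10.4
Tier 2 (80–115 kWh): 35 × $0.14 = $4.9
Above 115 kWh: 28.52 × $0.17 = $4.8484
Bill = $20.15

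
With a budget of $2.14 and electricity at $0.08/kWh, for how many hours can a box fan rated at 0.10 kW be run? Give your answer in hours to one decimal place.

267.5 h

Energy available = $2.14 ÷ $0.08/kWh = 26.75 kWh
Hours = 26.75 kWh ÷ 0.1 kW = 267.5 h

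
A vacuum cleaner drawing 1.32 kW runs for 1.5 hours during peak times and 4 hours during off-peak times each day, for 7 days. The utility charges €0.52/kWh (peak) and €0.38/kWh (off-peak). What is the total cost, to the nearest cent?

Peak energy = 1.32 kW × 1.5 h × 7 = 13.86 kWh
Off-peak energy = 1.32 kW × 4 h × 7 = 36.96 kWh
Cost = 13.86 × €0.52 + 36.96 × €0.38 = €7.2072 + €14.0448 = €21.25

€21.25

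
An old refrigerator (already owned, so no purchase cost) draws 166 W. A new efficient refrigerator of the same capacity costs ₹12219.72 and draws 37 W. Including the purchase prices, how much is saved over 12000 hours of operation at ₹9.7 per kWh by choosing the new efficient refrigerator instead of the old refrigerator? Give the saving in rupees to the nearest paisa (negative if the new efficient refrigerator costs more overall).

₹2795.88

old refrigerator: ₹0.00 + (166/1000) kW × 12000 h × ₹9.7 = ₹0.00 + ₹19322.4 = ₹19322.4
new efficient refrigerator: ₹12219.72 + (37/1000) kW × 12000 h × ₹9.7 = ₹12219.72 + ₹4306.8 = ₹16526.52
Saving = ₹19322.4 − ₹16526.52 = ₹2795.88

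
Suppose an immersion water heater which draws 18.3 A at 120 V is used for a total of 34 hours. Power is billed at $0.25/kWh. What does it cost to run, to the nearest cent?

$18.67

Power = 18.3 A × 120 V = 2196 W = 2.196 kW
Energy = 2.196 kW × 34 h = 74.664 kWh
Cost = 74.664 kWh × $0.25/kWh = $18.67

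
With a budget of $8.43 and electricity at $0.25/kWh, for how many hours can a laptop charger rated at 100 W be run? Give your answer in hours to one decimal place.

Energy available = $8.43 ÷ $0.25/kWh = 33.72 kWh
Hours = 33.72 kWh ÷ 0.1 kW = 337.2 h

337.2 h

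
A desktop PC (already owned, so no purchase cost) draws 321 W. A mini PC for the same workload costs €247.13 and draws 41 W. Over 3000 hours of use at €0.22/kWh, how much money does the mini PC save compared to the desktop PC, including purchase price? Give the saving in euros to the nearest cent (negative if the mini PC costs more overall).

desktop PC: €0.00 + (321/1000) kW × 3000 h × €0.22 = €0.00 + €211.86 = €211.86
mini PC: €247.13 + (41/1000) kW × 3000 h × €0.22 = €247.13 + €27.06 = €274.19
Saving = €211.86 − €274.19 = −€62.33

-€62.33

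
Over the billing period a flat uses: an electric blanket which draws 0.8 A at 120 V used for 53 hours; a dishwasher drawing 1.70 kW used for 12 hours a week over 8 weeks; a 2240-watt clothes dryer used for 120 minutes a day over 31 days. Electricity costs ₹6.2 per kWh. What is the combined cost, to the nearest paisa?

electric blanket: Power = 0.8 A × 120 V = 96 W = 0.096 kW
electric blanket: 0.096 kW × 53 h = 5.088 kWh
dishwasher: Runtime = 12 h/week × 8 weeks = 96 h
dishwasher: 1.7 kW × 96 h = 163.2 kWh
clothes dryer: Runtime = 120 min × 31 = 3720 min = 62 h
clothes dryer: 2.24 kW × 62 h = 138.88 kWh
Total energy = 307.168 kWh
Cost = 307.168 × ₹6.2 = ₹1904.44

₹1904.44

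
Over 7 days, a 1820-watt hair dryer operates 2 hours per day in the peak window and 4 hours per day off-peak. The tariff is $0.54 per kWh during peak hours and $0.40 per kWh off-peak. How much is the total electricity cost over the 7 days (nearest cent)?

Peak energy = 1.82 kW × 2 h × 7 = 25.48 kWh
Off-peak energy = 1.82 kW × 4 h × 7 = 50.96 kWh
Cost = 25.48 × $0.54 + 50.96 × $0.40 = $13.7592 + $20.384 = $34.14

$34.14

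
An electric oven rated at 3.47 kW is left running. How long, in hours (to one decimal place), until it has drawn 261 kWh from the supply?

Hours = 261 kWh ÷ 3.47 kW = 75.2 h

75.2 h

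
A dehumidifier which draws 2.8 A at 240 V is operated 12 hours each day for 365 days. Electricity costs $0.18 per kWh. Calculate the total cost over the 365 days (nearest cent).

Power = 2.8 A × 240 V = 672 W = 0.672 kW
Runtime = 12 h/day × 365 days = 4380 h
Energy = 0.672 kW × 4380 h = 2943.36 kWh
Cost = 2943.36 kWh × $0.18/kWh = $529.80

$529.80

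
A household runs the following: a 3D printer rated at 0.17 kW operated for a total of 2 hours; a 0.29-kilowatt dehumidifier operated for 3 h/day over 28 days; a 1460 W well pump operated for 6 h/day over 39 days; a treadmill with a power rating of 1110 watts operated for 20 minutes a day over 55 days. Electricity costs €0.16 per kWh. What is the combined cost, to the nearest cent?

€61.87

3D printer: 0.17 kW × 2 h = 0.34 kWh
dehumidifier: Runtime = 3 h/day × 28 days = 84 h
dehumidifier: 0.29 kW × 84 h = 24.36 kWh
well pump: Runtime = 6 h/day × 39 days = 234 h
well pump: 1.46 kW × 234 h = 341.64 kWh
treadmill: Runtime = 20 min × 55 = 1100 min = 18.333333… h
treadmill: 1.11 kW × 18.333333… h = 20.35 kWh
Total energy = 386.69 kWh
Cost = 386.69 × €0.16 = €61.87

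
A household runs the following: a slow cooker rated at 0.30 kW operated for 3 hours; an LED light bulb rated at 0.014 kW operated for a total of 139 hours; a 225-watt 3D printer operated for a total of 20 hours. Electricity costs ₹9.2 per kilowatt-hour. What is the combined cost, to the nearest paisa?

₹67.58

slow cooker: 0.3 kW × 3 h = 0.9 kWh
LED light bulb: 0.014 kW × 139 h = 1.946 kWh
3D printer: 0.225 kW × 20 h = 4.5 kWh
Total energy = 7.346 kWh
Cost = 7.346 × ₹9.2 = ₹67.58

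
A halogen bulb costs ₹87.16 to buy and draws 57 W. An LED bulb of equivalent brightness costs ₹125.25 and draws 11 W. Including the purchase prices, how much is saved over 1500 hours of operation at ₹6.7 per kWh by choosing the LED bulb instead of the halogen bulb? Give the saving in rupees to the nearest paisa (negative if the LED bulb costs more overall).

₹424.21

halogen bulb: ₹87.16 + (57/1000) kW × 1500 h × ₹6.7 = ₹87.16 + ₹572.85 = ₹660.01
LED bulb: ₹125.25 + (11/1000) kW × 1500 h × ₹6.7 = ₹125.25 + ₹110.55 = ₹235.8
Saving = ₹660.01 − ₹235.8 = ₹424.21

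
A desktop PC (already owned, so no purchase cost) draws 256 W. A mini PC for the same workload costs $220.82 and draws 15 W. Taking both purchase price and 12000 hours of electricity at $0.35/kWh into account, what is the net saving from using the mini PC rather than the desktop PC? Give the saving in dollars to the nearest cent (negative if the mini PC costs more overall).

desktop PC: $0.00 + (256/1000) kW × 12000 h × $0.35 = $0.00 + $1075.2 = $1075.2
mini PC: $220.82 + (15/1000) kW × 12000 h × $0.35 = $220.82 + $63 = $283.82
Saving = $1075.2 − $283.82 = $791.38

$791.38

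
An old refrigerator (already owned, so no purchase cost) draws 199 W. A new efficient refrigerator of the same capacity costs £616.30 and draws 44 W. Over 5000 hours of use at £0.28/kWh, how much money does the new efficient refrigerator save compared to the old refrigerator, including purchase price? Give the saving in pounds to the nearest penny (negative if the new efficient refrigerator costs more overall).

-£399.30

old refrigerator: £0.00 + (199/1000) kW × 5000 h × £0.28 = £0.00 + £278.6 = £278.6
new efficient refrigerator: £616.30 + (44/1000) kW × 5000 h × £0.28 = £616.30 + £61.6 = £677.9
Saving = £278.6 − £677.9 = −£399.3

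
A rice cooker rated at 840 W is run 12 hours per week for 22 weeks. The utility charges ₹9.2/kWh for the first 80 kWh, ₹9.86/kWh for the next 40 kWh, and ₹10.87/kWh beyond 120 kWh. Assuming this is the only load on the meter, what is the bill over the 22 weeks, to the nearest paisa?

Runtime = 12 h/week × 22 weeks = 264 h
Energy = 0.84 kW × 264 h = 221.76 kWh
Tier 1 (0–80 kWh): 80 × ₹9.2 = ₹736
Tier 2 (80–120 kWh): 40 × ₹9.86 = ₹394.4
Above 120 kWh: 101.76 × ₹10.87 = ₹1106.1312
Bill = ₹2236.53

₹2236.53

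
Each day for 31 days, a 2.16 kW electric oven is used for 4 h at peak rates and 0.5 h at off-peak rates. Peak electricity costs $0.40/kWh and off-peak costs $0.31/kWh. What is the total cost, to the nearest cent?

$117.51

Peak energy = 2.16 kW × 4 h × 31 = 267.84 kWh
Off-peak energy = 2.16 kW × 0.5 h × 31 = 33.48 kWh
Cost = 267.84 × $0.40 + 33.48 × $0.31 = $107.136 + $10.3788 = $117.51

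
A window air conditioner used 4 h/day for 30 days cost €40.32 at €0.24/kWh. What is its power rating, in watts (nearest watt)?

1400 W

Energy = €40.32 ÷ €0.24/kWh = 168 kWh
Runtime = 4 h/day × 30 days = 120 h
Power = 168 kWh ÷ 120 h = 1.4 kW = 1400 W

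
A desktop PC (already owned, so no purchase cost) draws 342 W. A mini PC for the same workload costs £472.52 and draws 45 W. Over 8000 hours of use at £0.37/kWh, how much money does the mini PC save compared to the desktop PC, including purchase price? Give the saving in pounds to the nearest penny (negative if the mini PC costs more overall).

£406.60

desktop PC: £0.00 + (342/1000) kW × 8000 h × £0.37 = £0.00 + £1012.32 = £1012.32
mini PC: £472.52 + (45/1000) kW × 8000 h × £0.37 = £472.52 + £133.2 = £605.72
Saving = £1012.32 − £605.72 = £406.6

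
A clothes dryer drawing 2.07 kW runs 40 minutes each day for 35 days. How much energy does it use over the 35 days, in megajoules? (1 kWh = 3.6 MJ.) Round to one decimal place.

173.9 MJ

Runtime = 40 min × 35 = 1400 min = 23.333333… h
Energy = 2.07 kW × 23.333333… h = 48.3 kWh
= 48.3 × 3.6 MJ = 173.9 MJ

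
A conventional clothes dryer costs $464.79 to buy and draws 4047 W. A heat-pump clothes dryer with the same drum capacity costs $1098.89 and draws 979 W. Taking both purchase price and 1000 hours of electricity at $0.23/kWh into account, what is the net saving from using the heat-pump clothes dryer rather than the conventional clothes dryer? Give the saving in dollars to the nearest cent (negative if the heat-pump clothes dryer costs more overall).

$71.54

conventional clothes dryer: $464.79 + (4047/1000) kW × 1000 h × $0.23 = $464.79 + $930.81 = $1395.6
heat-pump clothes dryer: $1098.89 + (979/1000) kW × 1000 h × $0.23 = $1098.89 + $225.17 = $1324.06
Saving = $1395.6 − $1324.06 = $71.54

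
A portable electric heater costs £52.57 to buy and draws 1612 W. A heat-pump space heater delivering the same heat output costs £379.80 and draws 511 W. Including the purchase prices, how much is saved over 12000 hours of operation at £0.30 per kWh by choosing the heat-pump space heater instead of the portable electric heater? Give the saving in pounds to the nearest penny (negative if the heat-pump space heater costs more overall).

£3636.37

portable electric heater: £52.57 + (1612/1000) kW × 12000 h × £0.30 = £52.57 + £5803.2 = £5855.77
heat-pump space heater: £379.80 + (511/1000) kW × 12000 h × £0.30 = £379.80 + £1839.6 = £2219.4
Saving = £5855.77 − £2219.4 = £3636.37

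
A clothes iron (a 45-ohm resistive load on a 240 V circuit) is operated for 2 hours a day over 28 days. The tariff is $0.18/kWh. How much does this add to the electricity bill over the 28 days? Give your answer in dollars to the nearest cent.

$12.90

Power = V²/R = 240²/45 = 1280 W = 1.28 kW
Runtime = 2 h/day × 28 days = 56 h
Energy = 1.28 kW × 56 h = 71.68 kWh
Cost = 71.68 kWh × $0.18/kWh = $12.90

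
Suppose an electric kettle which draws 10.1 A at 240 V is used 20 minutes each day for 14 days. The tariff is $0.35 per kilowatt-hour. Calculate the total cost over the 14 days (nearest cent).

Power = 10.1 A × 240 V = 2424 W = 2.424 kW
Runtime = 20 min × 14 = 280 min = 4.666666… h
Energy = 2.424 kW × 4.666666… h = 11.312 kWh
Cost = 11.312 kWh × $0.35/kWh = $3.96

$3.96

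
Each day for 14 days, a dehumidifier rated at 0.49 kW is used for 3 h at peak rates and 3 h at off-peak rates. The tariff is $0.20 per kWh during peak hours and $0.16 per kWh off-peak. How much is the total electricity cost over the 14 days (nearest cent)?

$7.41

Peak energy = 0.49 kW × 3 h × 14 = 20.58 kWh
Off-peak energy = 0.49 kW × 3 h × 14 = 20.58 kWh
Cost = 20.58 × $0.20 + 20.58 × $0.16 = $4.116 + $3.2928 = $7.41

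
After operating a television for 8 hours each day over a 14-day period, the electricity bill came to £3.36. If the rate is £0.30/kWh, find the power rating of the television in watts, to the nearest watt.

Energy = £3.36 ÷ £0.30/kWh = 11.2 kWh
Runtime = 8 h/day × 14 days = 112 h
Power = 11.2 kWh ÷ 112 h = 0.1 kW = 100 W

100 W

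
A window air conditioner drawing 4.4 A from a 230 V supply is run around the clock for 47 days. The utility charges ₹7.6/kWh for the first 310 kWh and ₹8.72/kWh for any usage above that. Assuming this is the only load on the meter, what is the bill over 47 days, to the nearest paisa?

Power = 4.4 A × 230 V = 1012 W = 1.012 kW
Runtime = 24 h × 47 = 1128 h
Energy = 1.012 kW × 1128 h = 1141.536 kWh
Tier 1 (0–310 kWh): 310 × ₹7.6 = ₹2356
Above 310 kWh: 831.536 × ₹8.72 = ₹7250.99392
Bill = ₹9606.99

₹9606.99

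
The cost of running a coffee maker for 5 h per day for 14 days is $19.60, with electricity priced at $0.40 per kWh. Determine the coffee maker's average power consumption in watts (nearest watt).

Energy = $19.60 ÷ $0.40/kWh = 49 kWh
Runtime = 5 h/day × 14 days = 70 h
Power = 49 kWh ÷ 70 h = 0.7 kW = 700 W

700 W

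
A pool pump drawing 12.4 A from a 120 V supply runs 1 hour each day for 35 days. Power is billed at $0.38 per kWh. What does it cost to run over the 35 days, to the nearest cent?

Power = 12.4 A × 120 V = 1488 W = 1.488 kW
Runtime = 1 h/day × 35 days = 35 h
Energy = 1.488 kW × 35 h = 52.08 kWh
Cost = 52.08 kWh × $0.38/kWh = $19.79

$19.79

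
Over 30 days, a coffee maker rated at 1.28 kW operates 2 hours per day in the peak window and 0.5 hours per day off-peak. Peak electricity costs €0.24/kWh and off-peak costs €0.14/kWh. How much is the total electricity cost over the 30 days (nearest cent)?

€21.12

Peak energy = 1.28 kW × 2 h × 30 = 76.8 kWh
Off-peak energy = 1.28 kW × 0.5 h × 30 = 19.2 kWh
Cost = 76.8 × €0.24 + 19.2 × €0.14 = €18.432 + €2.688 = €21.12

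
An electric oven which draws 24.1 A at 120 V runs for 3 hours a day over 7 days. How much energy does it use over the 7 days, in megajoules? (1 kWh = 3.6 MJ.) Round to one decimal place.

Power = 24.1 A × 120 V = 2892 W = 2.892 kW
Runtime = 3 h/day × 7 days = 21 h
Energy = 2.892 kW × 21 h = 60.732 kWh
= 60.732 × 3.6 MJ = 218.6 MJ

218.6 MJ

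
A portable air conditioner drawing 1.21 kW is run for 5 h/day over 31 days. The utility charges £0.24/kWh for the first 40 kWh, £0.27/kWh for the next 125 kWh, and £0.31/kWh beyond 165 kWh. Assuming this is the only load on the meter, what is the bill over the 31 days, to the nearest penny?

£50.34

Runtime = 5 h/day × 31 days = 155 h
Energy = 1.21 kW × 155 h = 187.55 kWh
Tier 1 (0–40 kWh): 40 × £0.24 = £9.6
Tier 2 (40–165 kWh): 125 × £0.27 = £33.75
Above 165 kWh: 22.55 × £0.31 = £6.9905
Bill = £50.34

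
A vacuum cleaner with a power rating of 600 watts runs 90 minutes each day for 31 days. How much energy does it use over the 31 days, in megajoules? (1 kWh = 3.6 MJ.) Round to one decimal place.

Runtime = 90 min × 31 = 2790 min = 46.5 h
Energy = 0.6 kW × 46.5 h = 27.9 kWh
= 27.9 × 3.6 MJ = 100.4 MJ

100.4 MJ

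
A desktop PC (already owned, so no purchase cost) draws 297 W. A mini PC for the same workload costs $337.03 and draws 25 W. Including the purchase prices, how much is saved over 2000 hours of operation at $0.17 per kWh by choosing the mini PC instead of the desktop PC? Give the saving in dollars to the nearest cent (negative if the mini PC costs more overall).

desktop PC: $0.00 + (297/1000) kW × 2000 h × $0.17 = $0.00 + $100.98 = $100.98
mini PC: $337.03 + (25/1000) kW × 2000 h × $0.17 = $337.03 + $8.5 = $345.53
Saving = $100.98 − $345.53 = −$244.55

-$244.55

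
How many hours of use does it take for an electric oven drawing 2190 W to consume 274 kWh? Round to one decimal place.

Hours = 274 kWh ÷ 2.19 kW = 125.1 h

125.1 h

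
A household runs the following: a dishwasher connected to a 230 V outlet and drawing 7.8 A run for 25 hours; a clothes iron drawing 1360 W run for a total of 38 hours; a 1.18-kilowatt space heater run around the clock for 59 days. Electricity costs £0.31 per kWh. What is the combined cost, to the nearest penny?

£547.90

dishwasher: Power = 7.8 A × 230 V = 1794 W = 1.794 kW
dishwasher: 1.794 kW × 25 h = 44.85 kWh
clothes iron: 1.36 kW × 38 h = 51.68 kWh
space heater: Runtime = 24 h × 59 = 1416 h
space heater: 1.18 kW × 1416 h = 1670.88 kWh
Total energy = 1767.41 kWh
Cost = 1767.41 × £0.31 = £547.90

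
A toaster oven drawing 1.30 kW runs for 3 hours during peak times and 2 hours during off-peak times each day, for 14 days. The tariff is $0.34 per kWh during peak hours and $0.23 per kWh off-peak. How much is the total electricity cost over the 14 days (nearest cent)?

$26.94

Peak energy = 1.3 kW × 3 h × 14 = 54.6 kWh
Off-peak energy = 1.3 kW × 2 h × 14 = 36.4 kWh
Cost = 54.6 × $0.34 + 36.4 × $0.23 = $18.564 + $8.372 = $26.94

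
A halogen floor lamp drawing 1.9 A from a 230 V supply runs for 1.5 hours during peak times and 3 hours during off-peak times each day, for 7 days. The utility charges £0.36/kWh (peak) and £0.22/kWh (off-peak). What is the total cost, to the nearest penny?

Power = 1.9 A × 230 V = 437 W = 0.437 kW
Peak energy = 0.437 kW × 1.5 h × 7 = 4.5885 kWh
Off-peak energy = 0.437 kW × 3 h × 7 = 9.177 kWh
Cost = 4.5885 × £0.36 + 9.177 × £0.22 = £1.65186 + £2.01894 = £3.67

£3.67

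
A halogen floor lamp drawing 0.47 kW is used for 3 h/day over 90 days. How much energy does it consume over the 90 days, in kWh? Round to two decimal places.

Runtime = 3 h/day × 90 days = 270 h
Energy = 0.47 kW × 270 h = 126.9 kWh

126.90 kWh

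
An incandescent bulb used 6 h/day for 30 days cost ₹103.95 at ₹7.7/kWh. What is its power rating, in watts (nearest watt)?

75 W

Energy = ₹103.95 ÷ ₹7.7/kWh = 13.5 kWh
Runtime = 6 h/day × 30 days = 180 h
Power = 13.5 kWh ÷ 180 h = 0.075 kW = 75 W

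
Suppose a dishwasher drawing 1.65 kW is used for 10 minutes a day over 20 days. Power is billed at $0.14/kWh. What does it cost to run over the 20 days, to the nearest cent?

Runtime = 10 min × 20 = 200 min = 3.333333… h
Energy = 1.65 kW × 3.333333… h = 5.5 kWh
Cost = 5.5 kWh × $0.14/kWh = $0.77

$0.77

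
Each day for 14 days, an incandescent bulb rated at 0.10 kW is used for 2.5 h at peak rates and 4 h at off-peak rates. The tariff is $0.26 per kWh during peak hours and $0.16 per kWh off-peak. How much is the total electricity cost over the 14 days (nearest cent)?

$1.81

Peak energy = 0.1 kW × 2.5 h × 14 = 3.5 kWh
Off-peak energy = 0.1 kW × 4 h × 14 = 5.6 kWh
Cost = 3.5 × $0.26 + 5.6 × $0.16 = $0.91 + $0.896 = $1.81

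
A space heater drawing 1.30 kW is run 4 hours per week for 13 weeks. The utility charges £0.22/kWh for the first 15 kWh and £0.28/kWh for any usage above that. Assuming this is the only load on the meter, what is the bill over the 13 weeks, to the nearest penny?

£18.03

Runtime = 4 h/week × 13 weeks = 52 h
Energy = 1.3 kW × 52 h = 67.6 kWh
Tier 1 (0–15 kWh): 15 × £0.22 = £3.3
Above 15 kWh: 52.6 × £0.28 = £14.728
Bill = £18.03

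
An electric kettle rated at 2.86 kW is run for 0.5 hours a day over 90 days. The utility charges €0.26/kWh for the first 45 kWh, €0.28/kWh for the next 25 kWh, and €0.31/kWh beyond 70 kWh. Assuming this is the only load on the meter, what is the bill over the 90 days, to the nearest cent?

Runtime = 0.5 h/day × 90 days = 45 h
Energy = 2.86 kW × 45 h = 128.7 kWh
Tier 1 (0–45 kWh): 45 × €0.26 = €11.7
Tier 2 (45–70 kWh): 25 × €0.28 = €7
Above 70 kWh: 58.7 × €0.31 = €18.197
Bill = €36.90

€36.90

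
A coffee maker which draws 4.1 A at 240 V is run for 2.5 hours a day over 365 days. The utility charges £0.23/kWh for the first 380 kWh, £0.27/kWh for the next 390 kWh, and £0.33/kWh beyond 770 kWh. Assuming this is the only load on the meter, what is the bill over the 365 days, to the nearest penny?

£234.91

Power = 4.1 A × 240 V = 984 W = 0.984 kW
Runtime = 2.5 h/day × 365 days = 912.5 h
Energy = 0.984 kW × 912.5 h = 897.9 kWh
Tier 1 (0–380 kWh): 380 × £0.23 = £87.4
Tier 2 (380–770 kWh): 390 × £0.27 = £105.3
Above 770 kWh: 127.9 × £0.33 = £42.207
Bill = £234.91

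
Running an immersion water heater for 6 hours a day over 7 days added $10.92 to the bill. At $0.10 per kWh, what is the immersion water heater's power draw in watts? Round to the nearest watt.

Energy = $10.92 ÷ $0.10/kWh = 109.2 kWh
Runtime = 6 h/day × 7 days = 42 h
Power = 109.2 kWh ÷ 42 h = 2.6 kW = 2600 W

2600 W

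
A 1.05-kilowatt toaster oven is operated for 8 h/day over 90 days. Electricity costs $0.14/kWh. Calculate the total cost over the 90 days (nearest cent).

Runtime = 8 h/day × 90 days = 720 h
Energy = 1.05 kW × 720 h = 756 kWh
Cost = 756 kWh × $0.14/kWh = $105.84

$105.84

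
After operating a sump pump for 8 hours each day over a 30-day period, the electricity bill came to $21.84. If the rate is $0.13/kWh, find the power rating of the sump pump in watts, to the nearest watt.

700 W

Energy = $21.84 ÷ $0.13/kWh = 168 kWh
Runtime = 8 h/day × 30 days = 240 h
Power = 168 kWh ÷ 240 h = 0.7 kW = 700 W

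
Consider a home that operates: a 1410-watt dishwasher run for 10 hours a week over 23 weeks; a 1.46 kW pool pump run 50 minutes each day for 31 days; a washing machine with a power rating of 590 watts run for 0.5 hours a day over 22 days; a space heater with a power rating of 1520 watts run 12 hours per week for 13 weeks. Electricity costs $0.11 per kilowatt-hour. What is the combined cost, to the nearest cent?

$66.62

dishwasher: Runtime = 10 h/week × 23 weeks = 230 h
dishwasher: 1.41 kW × 230 h = 324.3 kWh
pool pump: Runtime = 50 min × 31 = 1550 min = 25.833333… h
pool pump: 1.46 kW × 25.833333… h = 37.716666… kWh
washing machine: Runtime = 0.5 h/day × 22 days = 11 h
washing machine: 0.59 kW × 11 h = 6.49 kWh
space heater: Runtime = 12 h/week × 13 weeks = 156 h
space heater: 1.52 kW × 156 h = 237.12 kWh
Total energy = 605.626666… kWh
Cost = 605.626666… × $0.11 = $66.62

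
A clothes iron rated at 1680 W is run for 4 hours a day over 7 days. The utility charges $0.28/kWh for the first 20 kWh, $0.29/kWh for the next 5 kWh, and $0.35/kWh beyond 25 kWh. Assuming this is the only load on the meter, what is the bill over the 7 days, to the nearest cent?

Runtime = 4 h/day × 7 days = 28 h
Energy = 1.68 kW × 28 h = 47.04 kWh
Tier 1 (0–20 kWh): 20 × $0.28 = $5.6
Tier 2 (20–25 kWh): 5 × $0.29 = $1.45
Above 25 kWh: 22.04 × $0.35 = $7.714
Bill = $14.76

$14.76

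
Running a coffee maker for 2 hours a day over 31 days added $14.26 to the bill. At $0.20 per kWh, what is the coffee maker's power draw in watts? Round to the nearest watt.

Energy = $14.26 ÷ $0.20/kWh = 71.3 kWh
Runtime = 2 h/day × 31 days = 62 h
Power = 71.3 kWh ÷ 62 h = 1.15 kW = 1150 W

1150 W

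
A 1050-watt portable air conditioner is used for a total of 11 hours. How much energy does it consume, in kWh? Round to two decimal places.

Energy = 1.05 kW × 11 h = 11.55 kWh

11.55 kWh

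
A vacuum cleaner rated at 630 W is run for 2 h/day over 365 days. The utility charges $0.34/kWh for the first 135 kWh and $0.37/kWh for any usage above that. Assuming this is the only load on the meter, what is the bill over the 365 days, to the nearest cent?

Runtime = 2 h/day × 365 days = 730 h
Energy = 0.63 kW × 730 h = 459.9 kWh
Tier 1 (0–135 kWh): 135 × $0.34 = $45.9
Above 135 kWh: 324.9 × $0.37 = $120.213
Bill = $166.11

$166.11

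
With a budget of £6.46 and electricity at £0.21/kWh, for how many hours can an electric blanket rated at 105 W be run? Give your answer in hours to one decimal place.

Energy available = £6.46 ÷ £0.21/kWh = 30.7619 kWh
Hours = 30.7619 kWh ÷ 0.105 kW = 293.0 h

293.0 h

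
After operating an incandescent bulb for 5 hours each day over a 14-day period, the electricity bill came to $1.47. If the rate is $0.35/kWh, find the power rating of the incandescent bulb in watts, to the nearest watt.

Energy = $1.47 ÷ $0.35/kWh = 4.2 kWh
Runtime = 5 h/day × 14 days = 70 h
Power = 4.2 kWh ÷ 70 h = 0.06 kW = 60 W

60 W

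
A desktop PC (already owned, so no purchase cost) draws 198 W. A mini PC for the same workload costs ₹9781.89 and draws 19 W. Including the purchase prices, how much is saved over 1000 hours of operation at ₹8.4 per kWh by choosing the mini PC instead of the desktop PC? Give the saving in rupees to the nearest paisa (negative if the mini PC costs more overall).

-₹8278.29

desktop PC: ₹0.00 + (198/1000) kW × 1000 h × ₹8.4 = ₹0.00 + ₹1663.2 = ₹1663.2
mini PC: ₹9781.89 + (19/1000) kW × 1000 h × ₹8.4 = ₹9781.89 + ₹159.6 = ₹9941.49
Saving = ₹1663.2 − ₹9941.49 = −₹8278.29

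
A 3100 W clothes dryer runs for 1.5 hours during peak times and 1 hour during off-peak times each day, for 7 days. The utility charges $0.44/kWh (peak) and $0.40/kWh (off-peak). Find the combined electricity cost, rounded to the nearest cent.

$23.00

Peak energy = 3.1 kW × 1.5 h × 7 = 32.55 kWh
Off-peak energy = 3.1 kW × 1 h × 7 = 21.7 kWh
Cost = 32.55 × $0.44 + 21.7 × $0.40 = $14.322 + $8.68 = $23.00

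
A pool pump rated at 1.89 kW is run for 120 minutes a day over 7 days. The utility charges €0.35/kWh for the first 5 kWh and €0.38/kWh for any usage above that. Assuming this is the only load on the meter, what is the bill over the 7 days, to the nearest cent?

Runtime = 120 min × 7 = 840 min = 14 h
Energy = 1.89 kW × 14 h = 26.46 kWh
Tier 1 (0–5 kWh): 5 × €0.35 = €1.75
Above 5 kWh: 21.46 × €0.38 = €8.1548
Bill = €9.90

€9.90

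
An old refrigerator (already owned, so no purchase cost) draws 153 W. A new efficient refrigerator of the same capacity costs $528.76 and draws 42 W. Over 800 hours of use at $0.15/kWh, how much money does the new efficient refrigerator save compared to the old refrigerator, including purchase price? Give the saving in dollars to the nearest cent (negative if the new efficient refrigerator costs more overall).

old refrigerator: $0.00 + (153/1000) kW × 800 h × $0.15 = $0.00 + $18.36 = $18.36
new efficient refrigerator: $528.76 + (42/1000) kW × 800 h × $0.15 = $528.76 + $5.04 = $533.8
Saving = $18.36 − $533.8 = −$515.44

-$515.44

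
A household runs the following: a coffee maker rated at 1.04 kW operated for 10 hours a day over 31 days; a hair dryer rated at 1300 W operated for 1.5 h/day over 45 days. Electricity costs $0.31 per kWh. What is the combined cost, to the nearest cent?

$127.15

coffee maker: Runtime = 10 h/day × 31 days = 310 h
coffee maker: 1.04 kW × 310 h = 322.4 kWh
hair dryer: Runtime = 1.5 h/day × 45 days = 67.5 h
hair dryer: 1.3 kW × 67.5 h = 87.75 kWh
Total energy = 410.15 kWh
Cost = 410.15 × $0.31 = $127.15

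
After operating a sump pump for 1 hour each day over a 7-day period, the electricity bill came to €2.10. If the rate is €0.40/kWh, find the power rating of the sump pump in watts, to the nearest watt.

750 W

Energy = €2.10 ÷ €0.40/kWh = 5.25 kWh
Runtime = 1 h/day × 7 days = 7 h
Power = 5.25 kWh ÷ 7 h = 0.75 kW = 750 W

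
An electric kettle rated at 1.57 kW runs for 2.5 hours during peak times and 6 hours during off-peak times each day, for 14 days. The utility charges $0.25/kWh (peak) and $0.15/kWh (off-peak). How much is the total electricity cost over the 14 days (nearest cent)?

Peak energy = 1.57 kW × 2.5 h × 14 = 54.95 kWh
Off-peak energy = 1.57 kW × 6 h × 14 = 131.88 kWh
Cost = 54.95 × $0.25 + 131.88 × $0.15 = $13.7375 + $19.782 = $33.52

$33.52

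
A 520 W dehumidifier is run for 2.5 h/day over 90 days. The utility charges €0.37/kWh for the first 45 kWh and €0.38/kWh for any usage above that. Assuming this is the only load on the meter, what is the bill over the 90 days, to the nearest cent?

Runtime = 2.5 h/day × 90 days = 225 h
Energy = 0.52 kW × 225 h = 117 kWh
Tier 1 (0–45 kWh): 45 × €0.37 = €16.65
Above 45 kWh: 72 × €0.38 = €27.36
Bill = €44.01

€44.01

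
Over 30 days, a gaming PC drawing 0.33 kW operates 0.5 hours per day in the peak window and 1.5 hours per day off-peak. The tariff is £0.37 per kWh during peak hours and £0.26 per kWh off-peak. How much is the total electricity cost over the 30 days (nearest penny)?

Peak energy = 0.33 kW × 0.5 h × 30 = 4.95 kWh
Off-peak energy = 0.33 kW × 1.5 h × 30 = 14.85 kWh
Cost = 4.95 × £0.37 + 14.85 × £0.26 = £1.8315 + £3.861 = £5.69

£5.69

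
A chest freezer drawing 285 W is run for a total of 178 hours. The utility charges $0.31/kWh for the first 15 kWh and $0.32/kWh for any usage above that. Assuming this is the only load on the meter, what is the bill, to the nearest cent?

Energy = 0.285 kW × 178 h = 50.73 kWh
Tier 1 (0–15 kWh): 15 × $0.31 = $4.65
Above 15 kWh: 35.73 × $0.32 = $11.4336
Bill = $16.08

$16.08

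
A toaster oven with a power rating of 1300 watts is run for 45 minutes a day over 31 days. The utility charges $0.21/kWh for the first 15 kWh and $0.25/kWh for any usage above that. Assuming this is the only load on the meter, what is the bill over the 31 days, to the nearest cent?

$6.96

Runtime = 45 min × 31 = 1395 min = 23.25 h
Energy = 1.3 kW × 23.25 h = 30.225 kWh
Tier 1 (0–15 kWh): 15 × $0.21 = $3.15
Above 15 kWh: 15.225 × $0.25 = $3.80625
Bill = $6.96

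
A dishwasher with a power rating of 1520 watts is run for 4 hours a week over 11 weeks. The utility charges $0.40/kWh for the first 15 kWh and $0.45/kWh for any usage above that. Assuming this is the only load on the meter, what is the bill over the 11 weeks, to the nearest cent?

Runtime = 4 h/week × 11 weeks = 44 h
Energy = 1.52 kW × 44 h = 66.88 kWh
Tier 1 (0–15 kWh): 15 × $0.40 = $6
Above 15 kWh: 51.88 × $0.45 = $23.346
Bill = $29.35

$29.35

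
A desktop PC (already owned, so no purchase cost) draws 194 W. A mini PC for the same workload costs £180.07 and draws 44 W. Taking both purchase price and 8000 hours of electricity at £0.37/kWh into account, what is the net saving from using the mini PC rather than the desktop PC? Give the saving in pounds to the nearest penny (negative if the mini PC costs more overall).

desktop PC: £0.00 + (194/1000) kW × 8000 h × £0.37 = £0.00 + £574.24 = £574.24
mini PC: £180.07 + (44/1000) kW × 8000 h × £0.37 = £180.07 + £130.24 = £310.31
Saving = £574.24 − £310.31 = £263.93

£263.93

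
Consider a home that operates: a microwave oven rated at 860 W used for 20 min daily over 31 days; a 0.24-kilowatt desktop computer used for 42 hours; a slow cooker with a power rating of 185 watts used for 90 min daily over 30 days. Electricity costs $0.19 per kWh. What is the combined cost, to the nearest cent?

microwave oven: Runtime = 20 min × 31 = 620 min = 10.333333… h
microwave oven: 0.86 kW × 10.333333… h = 8.886666… kWh
desktop computer: 0.24 kW × 42 h = 10.08 kWh
slow cooker: Runtime = 90 min × 30 = 2700 min = 45 h
slow cooker: 0.185 kW × 45 h = 8.325 kWh
Total energy = 27.291666… kWh
Cost = 27.291666… × $0.19 = $5.19

$5.19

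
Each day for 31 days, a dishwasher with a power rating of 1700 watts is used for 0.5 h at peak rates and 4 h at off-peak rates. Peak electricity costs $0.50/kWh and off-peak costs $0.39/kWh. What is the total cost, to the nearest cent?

$95.39

Peak energy = 1.7 kW × 0.5 h × 31 = 26.35 kWh
Off-peak energy = 1.7 kW × 4 h × 31 = 210.8 kWh
Cost = 26.35 × $0.50 + 210.8 × $0.39 = $13.175 + $82.212 = $95.39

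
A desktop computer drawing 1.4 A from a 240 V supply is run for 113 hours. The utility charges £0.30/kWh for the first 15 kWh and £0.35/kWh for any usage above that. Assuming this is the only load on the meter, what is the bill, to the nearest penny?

£12.54

Power = 1.4 A × 240 V = 336 W = 0.336 kW
Energy = 0.336 kW × 113 h = 37.968 kWh
Tier 1 (0–15 kWh): 15 × £0.30 = £4.5
Above 15 kWh: 22.968 × £0.35 = £8.0388
Bill = £12.54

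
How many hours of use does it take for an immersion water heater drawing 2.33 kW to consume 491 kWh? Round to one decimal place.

Hours = 491 kWh ÷ 2.33 kW = 210.7 h

210.7 h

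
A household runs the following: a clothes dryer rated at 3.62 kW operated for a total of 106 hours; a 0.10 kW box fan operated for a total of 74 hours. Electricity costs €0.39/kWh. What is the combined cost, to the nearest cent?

clothes dryer: 3.62 kW × 106 h = 383.72 kWh
box fan: 0.1 kW × 74 h = 7.4 kWh
Total energy = 391.12 kWh
Cost = 391.12 × €0.39 = €152.54

€152.54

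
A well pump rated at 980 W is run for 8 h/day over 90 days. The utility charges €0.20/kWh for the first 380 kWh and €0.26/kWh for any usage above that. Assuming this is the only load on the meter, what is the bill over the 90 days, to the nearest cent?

Runtime = 8 h/day × 90 days = 720 h
Energy = 0.98 kW × 720 h = 705.6 kWh
Tier 1 (0–380 kWh): 380 × €0.20 = €76
Above 380 kWh: 325.6 × €0.26 = €84.656
Bill = €160.66

€160.66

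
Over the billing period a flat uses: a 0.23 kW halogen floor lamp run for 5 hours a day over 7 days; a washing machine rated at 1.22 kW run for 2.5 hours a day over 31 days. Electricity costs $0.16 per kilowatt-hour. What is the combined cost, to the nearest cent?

$16.42

halogen floor lamp: Runtime = 5 h/day × 7 days = 35 h
halogen floor lamp: 0.23 kW × 35 h = 8.05 kWh
washing machine: Runtime = 2.5 h/day × 31 days = 77.5 h
washing machine: 1.22 kW × 77.5 h = 94.55 kWh
Total energy = 102.6 kWh
Cost = 102.6 × $0.16 = $16.42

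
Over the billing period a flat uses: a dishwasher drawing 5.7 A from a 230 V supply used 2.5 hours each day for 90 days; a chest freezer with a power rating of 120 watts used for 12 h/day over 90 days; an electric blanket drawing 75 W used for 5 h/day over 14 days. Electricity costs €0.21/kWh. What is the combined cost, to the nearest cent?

dishwasher: Power = 5.7 A × 230 V = 1311 W = 1.311 kW
dishwasher: Runtime = 2.5 h/day × 90 days = 225 h
dishwasher: 1.311 kW × 225 h = 294.975 kWh
chest freezer: Runtime = 12 h/day × 90 days = 1080 h
chest freezer: 0.12 kW × 1080 h = 129.6 kWh
electric blanket: Runtime = 5 h/day × 14 days = 70 h
electric blanket: 0.075 kW × 70 h = 5.25 kWh
Total energy = 429.825 kWh
Cost = 429.825 × €0.21 = €90.26

€90.26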